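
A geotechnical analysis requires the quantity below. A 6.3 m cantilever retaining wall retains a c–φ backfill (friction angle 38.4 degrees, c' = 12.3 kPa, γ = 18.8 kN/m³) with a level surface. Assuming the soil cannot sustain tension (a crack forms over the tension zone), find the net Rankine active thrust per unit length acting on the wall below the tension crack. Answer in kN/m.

28.4 kN/m

K_a = 0.2337; √K_a = 0.4834.
Tension-crack depth z_c = 2c/(γ√K_a) = 2×12.3/(18.8×0.4834) = 2.707 m.
σ_a at base = K_a γ H − 2c√K_a = 0.2337×18.8×6.3 − 2×12.3×0.4834 = 15.79 kPa.
P_a = ½ × 15.79 × (H − z_c) = 0.5×15.79×3.593 = 28.36 kN/m.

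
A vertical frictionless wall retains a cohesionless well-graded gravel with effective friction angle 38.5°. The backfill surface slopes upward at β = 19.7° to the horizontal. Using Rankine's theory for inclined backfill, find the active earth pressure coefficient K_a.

K_a = cos β · (cos β − √(cos²β − cos²φ)) / (cos β + √(cos²β − cos²φ)).
cos β = 0.9415, cos φ = 0.7826, √(cos²β − cos²φ) = 0.5233.
K_a = 0.9415 × (0.9415 − 0.5233)/(0.9415 + 0.5233) = 0.2687.

0.269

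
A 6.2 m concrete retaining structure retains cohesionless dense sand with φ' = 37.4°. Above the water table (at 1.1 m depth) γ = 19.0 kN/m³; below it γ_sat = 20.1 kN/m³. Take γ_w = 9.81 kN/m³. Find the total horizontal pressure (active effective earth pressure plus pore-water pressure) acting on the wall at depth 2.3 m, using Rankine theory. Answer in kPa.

K_a = (1 − sin φ)/(1 + sin φ) = 0.2443.
γ' = 20.1 − 9.81 = 10.29 kN/m³.
Effective vertical stress at 2.3 m: σ'_v = 19.0×1.1 + 10.29×1.20 = 33.25 kPa.
σ'_h = K_a σ'_v = 0.2443 × 33.25 = 8.121 kPa; u = γ_w × 1.20 = 11.77 kPa.
Total σ_h = 8.121 + 11.77 = 19.89 kPa.

19.9 kPa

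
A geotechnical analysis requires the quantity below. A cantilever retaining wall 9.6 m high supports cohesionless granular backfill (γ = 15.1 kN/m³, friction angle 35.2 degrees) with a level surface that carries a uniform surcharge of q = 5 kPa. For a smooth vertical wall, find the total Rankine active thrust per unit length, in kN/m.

K_a = tan²(45° − φ/2) = 0.2687.
Soil triangle: ½ K_a γ H² = 0.5×0.2687×15.1×9.6² = 187.0 kN/m.
Surcharge rectangle: K_a q H = 0.2687×5×9.6 = 12.90 kN/m.
Total = 187.0 + 12.90 = 199.9 kN/m.

200 kN/m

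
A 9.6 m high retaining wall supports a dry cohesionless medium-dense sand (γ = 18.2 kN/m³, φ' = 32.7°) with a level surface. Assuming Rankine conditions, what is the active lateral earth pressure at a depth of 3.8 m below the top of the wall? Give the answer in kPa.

K_a = (1 − sin φ)/(1 + sin φ) = 0.2985.
σ_h = K_a γ z = 0.2985 × 18.2 × 3.8 = 20.64 kPa.

20.6 kPa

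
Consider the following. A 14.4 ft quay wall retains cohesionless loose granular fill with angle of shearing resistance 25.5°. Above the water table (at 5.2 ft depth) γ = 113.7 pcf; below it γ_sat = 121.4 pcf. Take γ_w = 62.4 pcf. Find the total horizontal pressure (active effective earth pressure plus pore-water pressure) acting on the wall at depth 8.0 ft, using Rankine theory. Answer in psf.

K_a = (1 − sin φ)/(1 + sin φ) = 0.3981.
γ' = 121.4 − 62.4 = 59.00 pcf.
Effective vertical stress at 8.0 ft: σ'_v = 113.7×5.2 + 59.00×2.80 = 756.4 psf.
σ'_h = K_a σ'_v = 0.3981 × 756.4 = 301.1 psf; u = γ_w × 2.80 = 174.7 psf.
Total σ_h = 301.1 + 174.7 = 475.9 psf.

476 psf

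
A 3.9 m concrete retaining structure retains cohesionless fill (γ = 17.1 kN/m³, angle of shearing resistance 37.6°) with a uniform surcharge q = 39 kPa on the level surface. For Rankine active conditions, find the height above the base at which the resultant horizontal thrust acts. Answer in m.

1.65 m

K_a = 0.2421.
Triangular part P₁ = ½K_aγH² = 31.49 at H/3 = 1.300 m; rectangular part P₂ = K_a q H = 36.83 at H/2 = 1.950 m.
ȳ = (P₁·1.300 + P₂·1.950)/(P₁+P₂) = 1.650 m.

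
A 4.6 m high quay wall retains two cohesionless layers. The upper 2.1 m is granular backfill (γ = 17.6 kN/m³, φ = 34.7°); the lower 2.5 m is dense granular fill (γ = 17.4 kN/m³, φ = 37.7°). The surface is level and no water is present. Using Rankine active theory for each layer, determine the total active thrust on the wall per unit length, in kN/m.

K_a1 = tan²(45°−34.7°/2) = 0.2745; K_a2 = tan²(45°−37.7°/2) = 0.2411.
Layer 1: σ at base = K_a1 γ₁ h₁ = 10.14 kPa; P₁ = ½×10.14×2.1 = 10.65.
Layer 2: σ_v at top = γ₁h₁ = 36.96; σ_h top = K_a2×36.96 = 8.910; σ_h base = K_a2×(36.96+17.4×2.5) = 19.40.
P₂ = ½(8.910+19.40)×2.5 = 35.38. Total P_a = 10.65+35.38 = 46.03 kN/m.

46.0 kN/m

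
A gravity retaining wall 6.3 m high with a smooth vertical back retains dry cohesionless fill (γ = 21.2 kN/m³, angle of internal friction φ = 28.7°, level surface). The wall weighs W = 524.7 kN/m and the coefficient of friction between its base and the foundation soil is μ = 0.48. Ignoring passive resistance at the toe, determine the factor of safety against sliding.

1.70

K_a = tan²(45° − 28.7°/2) = 0.3511.
P_a = ½K_aγH² = 0.5×0.3511×21.2×6.3² = 147.7 kN/m, acting at H/3 = 2.100 m above the base.
FS_sliding = μW / P_a = 0.48×524.7 / 147.7 = 1.705.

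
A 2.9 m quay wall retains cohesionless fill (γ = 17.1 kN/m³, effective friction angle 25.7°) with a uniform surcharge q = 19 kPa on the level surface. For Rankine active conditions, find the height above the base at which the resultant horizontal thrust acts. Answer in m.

K_a = 0.3950.
Triangular part P₁ = ½K_aγH² = 28.40 at H/3 = 0.9667 m; rectangular part P₂ = K_a q H = 21.77 at H/2 = 1.450 m.
ȳ = (P₁·0.9667 + P₂·1.450)/(P₁+P₂) = 1.176 m.

1.18 m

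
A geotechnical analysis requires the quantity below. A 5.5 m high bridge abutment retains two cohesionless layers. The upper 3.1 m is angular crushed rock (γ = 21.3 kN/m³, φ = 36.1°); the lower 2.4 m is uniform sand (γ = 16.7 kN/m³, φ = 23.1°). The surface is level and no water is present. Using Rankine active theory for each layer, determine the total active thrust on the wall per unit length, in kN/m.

117 kN/m

K_a1 = tan²(45°−36.1°/2) = 0.2585; K_a2 = tan²(45°−23.1°/2) = 0.4364.
Layer 1: σ at base = K_a1 γ₁ h₁ = 17.07 kPa; P₁ = ½×17.07×3.1 = 26.46.
Layer 2: σ_v at top = γ₁h₁ = 66.03; σ_h top = K_a2×66.03 = 28.82; σ_h base = K_a2×(66.03+16.7×2.4) = 46.31.
P₂ = ½(28.82+46.31)×2.4 = 90.15. Total P_a = 26.46+90.15 = 116.6 kN/m.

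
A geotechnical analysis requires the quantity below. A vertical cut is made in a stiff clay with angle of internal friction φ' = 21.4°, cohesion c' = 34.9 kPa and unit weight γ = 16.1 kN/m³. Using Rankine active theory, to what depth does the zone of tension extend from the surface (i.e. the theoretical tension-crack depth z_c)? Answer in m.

6.36 m

K_a = tan²(45° − 21.4°/2) = 0.4653; √K_a = 0.6822.
The active pressure is zero where K_a γ z = 2c√K_a, so z_c = 2c/(γ√K_a) = 2×34.9/(16.1×0.6822) = 6.355 m.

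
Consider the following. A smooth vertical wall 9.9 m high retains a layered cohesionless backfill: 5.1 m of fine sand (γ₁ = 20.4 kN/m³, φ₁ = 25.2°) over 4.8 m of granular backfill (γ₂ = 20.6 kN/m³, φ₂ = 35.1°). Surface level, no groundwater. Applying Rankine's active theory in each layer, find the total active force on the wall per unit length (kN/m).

306 kN/m

K_a1 = tan²(45°−25.2°/2) = 0.4027; K_a2 = tan²(45°−35.1°/2) = 0.2698.
Layer 1: σ at base = K_a1 γ₁ h₁ = 41.90 kPa; P₁ = ½×41.90×5.1 = 106.8.
Layer 2: σ_v at top = γ₁h₁ = 104.0; σ_h top = K_a2×104.0 = 28.07; σ_h base = K_a2×(104.0+20.6×4.8) = 54.76.
P₂ = ½(28.07+54.76)×4.8 = 198.8. Total P_a = 106.8+198.8 = 305.6 kN/m.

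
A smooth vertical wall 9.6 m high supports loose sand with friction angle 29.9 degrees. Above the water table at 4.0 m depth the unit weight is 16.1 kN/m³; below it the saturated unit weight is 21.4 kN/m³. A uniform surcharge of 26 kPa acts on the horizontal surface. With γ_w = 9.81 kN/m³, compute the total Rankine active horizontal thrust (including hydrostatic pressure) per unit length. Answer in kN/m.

462 kN/m

K_a = tan²(45° − φ/2) = 0.3347.
γ' = 21.4 − 9.81 = 11.59 kN/m³. h₂ = H − d_w = 5.6 m.
σ'_h: at surface K_a·q = 8.702; at WT K_a(q+γd_w) = 30.25; at base K_a(q+γd_w+γ'h₂) = 51.98 kPa.
P₁ = ½(8.702+30.25)×4.0 = 77.91; P₂ = ½(30.25+51.98)×5.6 = 230.2; P_w = ½γ_w h₂² = 153.8.
Total = 77.91+230.2+153.8 = 462.0 kN/m.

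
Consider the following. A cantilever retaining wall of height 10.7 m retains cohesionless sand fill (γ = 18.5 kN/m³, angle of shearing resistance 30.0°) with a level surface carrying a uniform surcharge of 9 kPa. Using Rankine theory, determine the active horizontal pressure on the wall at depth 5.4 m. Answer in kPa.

K_a = (1 − sin φ)/(1 + sin φ) = 0.3333.
σ_v = γz + q = 18.5 × 5.4 + 9 = 108.9 kPa.
σ_h = K_a σ_v = 0.3333 × 108.9 = 36.30 kPa.

36.3 kPa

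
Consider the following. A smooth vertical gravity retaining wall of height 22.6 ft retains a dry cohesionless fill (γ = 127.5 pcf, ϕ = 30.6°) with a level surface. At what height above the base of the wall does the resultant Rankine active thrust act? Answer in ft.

7.53 ft

K_a = 0.3253.
The pressure distribution is triangular, so the resultant acts at H/3 above the base = 22.6/3 = 7.533 ft.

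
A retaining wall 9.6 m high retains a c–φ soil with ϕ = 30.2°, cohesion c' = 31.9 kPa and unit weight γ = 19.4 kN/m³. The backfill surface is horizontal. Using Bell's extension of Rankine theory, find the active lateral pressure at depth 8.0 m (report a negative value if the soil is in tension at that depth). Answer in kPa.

14.6 kPa

K_a = (1 − sin φ)/(1 + sin φ) = 0.3307.
σ_a = K_a γ z − 2c√K_a = 0.3307×19.4×8.0 − 2×31.9×0.5750 = 14.63 kPa.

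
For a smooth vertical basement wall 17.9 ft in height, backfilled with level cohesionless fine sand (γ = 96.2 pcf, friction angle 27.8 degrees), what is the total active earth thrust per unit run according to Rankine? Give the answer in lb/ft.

K_a = tan²(45° − φ/2) = 0.3639.
P_a = ½ K_a γ H² = 0.5 × 0.3639 × 96.2 × 17.9² = 5608 lb/ft.

5610 lb/ft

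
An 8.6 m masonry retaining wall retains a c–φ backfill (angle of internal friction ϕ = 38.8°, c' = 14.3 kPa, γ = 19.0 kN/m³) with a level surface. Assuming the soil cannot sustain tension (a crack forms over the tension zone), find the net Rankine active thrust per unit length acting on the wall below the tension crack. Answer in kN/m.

K_a = 0.2296; √K_a = 0.4791.
Tension-crack depth z_c = 2c/(γ√K_a) = 2×14.3/(19.0×0.4791) = 3.142 m.
σ_a at base = K_a γ H − 2c√K_a = 0.2296×19.0×8.6 − 2×14.3×0.4791 = 23.81 kPa.
P_a = ½ × 23.81 × (H − z_c) = 0.5×23.81×5.458 = 64.97 kN/m.

65.0 kN/m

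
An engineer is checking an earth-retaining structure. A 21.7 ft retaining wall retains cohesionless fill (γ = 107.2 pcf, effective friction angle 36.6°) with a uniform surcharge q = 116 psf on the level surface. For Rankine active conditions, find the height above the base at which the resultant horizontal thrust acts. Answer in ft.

7.56 ft

K_a = 0.2530.
Triangular part P₁ = ½K_aγH² = 6385 at H/3 = 7.233 ft; rectangular part P₂ = K_a q H = 636.7 at H/2 = 10.85 ft.
ȳ = (P₁·7.233 + P₂·10.85)/(P₁+P₂) = 7.561 ft.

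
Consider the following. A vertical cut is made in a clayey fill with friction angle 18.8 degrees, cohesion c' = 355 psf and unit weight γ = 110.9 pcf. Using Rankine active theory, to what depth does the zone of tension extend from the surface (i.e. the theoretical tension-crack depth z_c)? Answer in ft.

8.94 ft

K_a = tan²(45° − 18.8°/2) = 0.5126; √K_a = 0.7159.
The active pressure is zero where K_a γ z = 2c√K_a, so z_c = 2c/(γ√K_a) = 2×355/(110.9×0.7159) = 8.942 ft.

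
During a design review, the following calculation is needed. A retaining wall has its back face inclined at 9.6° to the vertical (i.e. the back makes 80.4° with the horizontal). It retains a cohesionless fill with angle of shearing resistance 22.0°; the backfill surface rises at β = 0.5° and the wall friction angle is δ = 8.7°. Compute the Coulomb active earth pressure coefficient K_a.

0.494

K_a = sin²(α+φ) / [sin²α · sin(α−δ) · (1 + √{sin(φ+δ)sin(φ−β) / (sin(α−δ)sin(α+β))})²].
With α = 80.4°, φ = 22.0°, δ = 8.7°, β = 0.5°: K_a = 0.4937.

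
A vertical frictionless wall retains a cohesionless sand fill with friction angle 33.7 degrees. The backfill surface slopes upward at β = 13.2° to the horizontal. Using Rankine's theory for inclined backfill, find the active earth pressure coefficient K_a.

K_a = cos β · (cos β − √(cos²β − cos²φ)) / (cos β + √(cos²β − cos²φ)).
cos β = 0.9736, cos φ = 0.8320, √(cos²β − cos²φ) = 0.5057.
K_a = 0.9736 × (0.9736 − 0.5057)/(0.9736 + 0.5057) = 0.3080.

0.308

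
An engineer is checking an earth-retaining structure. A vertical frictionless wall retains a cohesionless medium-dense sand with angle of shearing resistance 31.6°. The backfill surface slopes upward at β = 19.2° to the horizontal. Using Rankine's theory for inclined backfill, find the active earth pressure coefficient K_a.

0.375

K_a = cos β · (cos β − √(cos²β − cos²φ)) / (cos β + √(cos²β − cos²φ)).
cos β = 0.9444, cos φ = 0.8517, √(cos²β − cos²φ) = 0.4079.
K_a = 0.9444 × (0.9444 − 0.4079)/(0.9444 + 0.4079) = 0.3746.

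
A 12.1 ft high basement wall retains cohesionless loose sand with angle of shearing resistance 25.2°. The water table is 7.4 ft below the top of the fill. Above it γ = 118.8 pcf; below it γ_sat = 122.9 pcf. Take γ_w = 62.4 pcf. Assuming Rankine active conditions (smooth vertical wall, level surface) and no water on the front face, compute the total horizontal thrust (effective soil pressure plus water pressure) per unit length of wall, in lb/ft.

K_a = tan²(45° − φ/2) = 0.4027.
γ' = 122.9 − 62.4 = 60.50 pcf. Depth below WT = 4.7 ft.
σ'_h at WT = K_a γ d_w = 354.1 psf; at base = 354.1 + K_a γ' × 4.7 = 468.6 psf.
P₁ (0–7.4 ft) = ½×354.1×7.4 = 1310. P₂ (7.4–12.1 ft) = ½(354.1+468.6)×4.7 = 1933.
P_w = ½ γ_w h₂² = 0.5×62.4×4.7² = 689.2. Total = 1310+1933+689.2 = 3932 lb/ft.

3930 lb/ft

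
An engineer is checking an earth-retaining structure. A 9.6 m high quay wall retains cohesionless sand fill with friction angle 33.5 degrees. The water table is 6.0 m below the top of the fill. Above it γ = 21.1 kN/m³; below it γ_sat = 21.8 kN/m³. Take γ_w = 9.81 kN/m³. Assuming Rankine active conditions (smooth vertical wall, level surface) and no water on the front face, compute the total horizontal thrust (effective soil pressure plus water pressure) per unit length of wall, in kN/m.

K_a = tan²(45° − φ/2) = 0.2887.
γ' = 21.8 − 9.81 = 11.99 kN/m³. Depth below WT = 3.6 m.
σ'_h at WT = K_a γ d_w = 36.55 kPa; at base = 36.55 + K_a γ' × 3.6 = 49.01 kPa.
P₁ (0–6.0 m) = ½×36.55×6.0 = 109.7. P₂ (6.0–9.6 m) = ½(36.55+49.01)×3.6 = 154.0.
P_w = ½ γ_w h₂² = 0.5×9.81×3.6² = 63.57. Total = 109.7+154.0+63.57 = 327.2 kN/m.

327 kN/m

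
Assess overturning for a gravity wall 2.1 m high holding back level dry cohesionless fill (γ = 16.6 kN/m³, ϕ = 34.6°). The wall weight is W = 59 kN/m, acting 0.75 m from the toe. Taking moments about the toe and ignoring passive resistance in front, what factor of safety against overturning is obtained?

6.27

K_a = tan²(45° − 34.6°/2) = 0.2756.
P_a = ½K_aγH² = 0.5×0.2756×16.6×2.1² = 10.09 kN/m, acting at H/3 = 0.7000 m above the base.
Overturning moment M_o = P_a × H/3 = 10.09 × 0.7000 = 7.062.
Resisting moment M_r = W × 0.75 = 59 × 0.75 = 44.25.
FS_overturning = M_r/M_o = 44.25/7.062 = 6.266.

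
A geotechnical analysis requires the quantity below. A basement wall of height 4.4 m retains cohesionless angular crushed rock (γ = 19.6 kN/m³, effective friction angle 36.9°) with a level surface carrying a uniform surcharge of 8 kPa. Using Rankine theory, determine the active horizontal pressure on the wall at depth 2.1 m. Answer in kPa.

12.3 kPa

K_a = (1 − sin φ)/(1 + sin φ) = 0.2497.
σ_v = γz + q = 19.6 × 2.1 + 8 = 49.16 kPa.
σ_h = K_a σ_v = 0.2497 × 49.16 = 12.27 kPa.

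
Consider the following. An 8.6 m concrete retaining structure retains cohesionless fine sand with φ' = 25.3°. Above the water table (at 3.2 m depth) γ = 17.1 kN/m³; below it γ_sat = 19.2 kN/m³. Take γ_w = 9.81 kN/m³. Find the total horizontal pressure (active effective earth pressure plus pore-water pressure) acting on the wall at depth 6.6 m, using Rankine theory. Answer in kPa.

K_a = (1 − sin φ)/(1 + sin φ) = 0.4012.
γ' = 19.2 − 9.81 = 9.390 kN/m³.
Effective vertical stress at 6.6 m: σ'_v = 17.1×3.2 + 9.390×3.40 = 86.65 kPa.
σ'_h = K_a σ'_v = 0.4012 × 86.65 = 34.76 kPa; u = γ_w × 3.40 = 33.35 kPa.
Total σ_h = 34.76 + 33.35 = 68.12 kPa.

68.1 kPa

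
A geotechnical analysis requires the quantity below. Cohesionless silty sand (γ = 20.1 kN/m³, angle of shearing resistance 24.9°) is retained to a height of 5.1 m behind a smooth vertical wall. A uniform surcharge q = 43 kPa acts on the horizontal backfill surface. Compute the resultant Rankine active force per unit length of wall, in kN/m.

K_a = tan²(45° − φ/2) = 0.4074.
Soil triangle: ½ K_a γ H² = 0.5×0.4074×20.1×5.1² = 106.5 kN/m.
Surcharge rectangle: K_a q H = 0.4074×43×5.1 = 89.35 kN/m.
Total = 106.5 + 89.35 = 195.8 kN/m.

196 kN/m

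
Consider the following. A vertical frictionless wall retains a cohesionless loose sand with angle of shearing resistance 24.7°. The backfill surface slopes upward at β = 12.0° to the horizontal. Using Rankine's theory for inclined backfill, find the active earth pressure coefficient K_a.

K_a = cos β · (cos β − √(cos²β − cos²φ)) / (cos β + √(cos²β − cos²φ)).
cos β = 0.9781, cos φ = 0.9085, √(cos²β − cos²φ) = 0.3625.
K_a = 0.9781 × (0.9781 − 0.3625)/(0.9781 + 0.3625) = 0.4492.

0.449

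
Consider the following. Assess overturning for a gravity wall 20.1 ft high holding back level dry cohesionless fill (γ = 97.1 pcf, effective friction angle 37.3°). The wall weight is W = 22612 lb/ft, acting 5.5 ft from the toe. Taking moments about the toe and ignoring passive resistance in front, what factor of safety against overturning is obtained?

K_a = tan²(45° − 37.3°/2) = 0.2453.
P_a = ½K_aγH² = 0.5×0.2453×97.1×20.1² = 4812 lb/ft, acting at H/3 = 6.700 ft above the base.
Overturning moment M_o = P_a × H/3 = 4812 × 6.700 = 32240.
Resisting moment M_r = W × 5.5 = 22612 × 5.5 = 124400.
FS_overturning = M_r/M_o = 124400/32240 = 3.857.

3.86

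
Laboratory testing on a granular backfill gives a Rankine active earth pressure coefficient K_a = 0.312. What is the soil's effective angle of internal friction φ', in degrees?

K_a = tan²(45° − φ/2) ⇒ 45° − φ/2 = arctan(√0.312) = 29.19°.
φ = 2(45° − 29.19°) = 31.63°.

31.6°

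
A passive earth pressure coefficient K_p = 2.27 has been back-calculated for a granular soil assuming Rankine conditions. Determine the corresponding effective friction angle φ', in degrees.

22.9°

K_p = (1+sin φ)/(1−sin φ) ⇒ sin φ = (K_p − 1)/(K_p + 1) = 0.3884.
φ = arcsin(0.3884) = 22.85°.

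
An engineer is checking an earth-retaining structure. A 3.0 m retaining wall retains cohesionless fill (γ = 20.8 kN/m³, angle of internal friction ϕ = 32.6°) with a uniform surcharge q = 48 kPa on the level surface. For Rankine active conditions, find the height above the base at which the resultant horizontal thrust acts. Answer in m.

1.30 m

K_a = 0.2997.
Triangular part P₁ = ½K_aγH² = 28.06 at H/3 = 1.000 m; rectangular part P₂ = K_a q H = 43.16 at H/2 = 1.500 m.
ȳ = (P₁·1.000 + P₂·1.500)/(P₁+P₂) = 1.303 m.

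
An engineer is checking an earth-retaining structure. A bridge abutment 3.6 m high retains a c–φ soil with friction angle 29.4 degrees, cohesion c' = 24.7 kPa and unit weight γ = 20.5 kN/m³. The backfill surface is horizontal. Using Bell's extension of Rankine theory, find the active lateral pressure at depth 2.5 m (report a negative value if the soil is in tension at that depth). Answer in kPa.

K_a = (1 − sin φ)/(1 + sin φ) = 0.3415.
σ_a = K_a γ z − 2c√K_a = 0.3415×20.5×2.5 − 2×24.7×0.5844 = -11.37 kPa.

-11.4 kPa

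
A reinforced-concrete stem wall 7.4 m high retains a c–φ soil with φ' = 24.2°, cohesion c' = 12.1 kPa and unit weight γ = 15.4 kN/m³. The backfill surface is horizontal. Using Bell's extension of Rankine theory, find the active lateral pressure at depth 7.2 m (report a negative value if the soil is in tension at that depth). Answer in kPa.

30.7 kPa

K_a = (1 − sin φ)/(1 + sin φ) = 0.4185.
σ_a = K_a γ z − 2c√K_a = 0.4185×15.4×7.2 − 2×12.1×0.6469 = 30.75 kPa.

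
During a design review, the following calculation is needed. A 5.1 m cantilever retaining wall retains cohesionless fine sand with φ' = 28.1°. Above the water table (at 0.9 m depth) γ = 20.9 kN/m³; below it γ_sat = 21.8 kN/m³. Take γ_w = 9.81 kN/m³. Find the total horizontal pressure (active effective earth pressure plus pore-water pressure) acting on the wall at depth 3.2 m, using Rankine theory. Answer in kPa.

39.2 kPa

K_a = (1 − sin φ)/(1 + sin φ) = 0.3596.
γ' = 21.8 − 9.81 = 11.99 kN/m³.
Effective vertical stress at 3.2 m: σ'_v = 20.9×0.9 + 11.99×2.30 = 46.39 kPa.
σ'_h = K_a σ'_v = 0.3596 × 46.39 = 16.68 kPa; u = γ_w × 2.30 = 22.56 kPa.
Total σ_h = 16.68 + 22.56 = 39.24 kPa.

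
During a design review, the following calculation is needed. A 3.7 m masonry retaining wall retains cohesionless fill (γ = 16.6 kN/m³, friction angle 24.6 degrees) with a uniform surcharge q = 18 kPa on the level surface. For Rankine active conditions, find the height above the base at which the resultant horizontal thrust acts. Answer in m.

K_a = 0.4121.
Triangular part P₁ = ½K_aγH² = 46.83 at H/3 = 1.233 m; rectangular part P₂ = K_a q H = 27.45 at H/2 = 1.850 m.
ȳ = (P₁·1.233 + P₂·1.850)/(P₁+P₂) = 1.461 m.

1.46 m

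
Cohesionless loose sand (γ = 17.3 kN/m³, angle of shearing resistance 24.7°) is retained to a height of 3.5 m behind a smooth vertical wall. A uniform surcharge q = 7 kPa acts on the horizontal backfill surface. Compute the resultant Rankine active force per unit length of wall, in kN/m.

K_a = tan²(45° − φ/2) = 0.4106.
Soil triangle: ½ K_a γ H² = 0.5×0.4106×17.3×3.5² = 43.50 kN/m.
Surcharge rectangle: K_a q H = 0.4106×7×3.5 = 10.06 kN/m.
Total = 43.50 + 10.06 = 53.56 kN/m.

53.6 kN/m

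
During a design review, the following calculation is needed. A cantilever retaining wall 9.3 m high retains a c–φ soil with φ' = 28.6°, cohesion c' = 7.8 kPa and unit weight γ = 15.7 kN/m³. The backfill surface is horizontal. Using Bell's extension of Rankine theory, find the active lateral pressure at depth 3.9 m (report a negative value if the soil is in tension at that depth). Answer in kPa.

K_a = (1 − sin φ)/(1 + sin φ) = 0.3525.
σ_a = K_a γ z − 2c√K_a = 0.3525×15.7×3.9 − 2×7.8×0.5938 = 12.32 kPa.

12.3 kPa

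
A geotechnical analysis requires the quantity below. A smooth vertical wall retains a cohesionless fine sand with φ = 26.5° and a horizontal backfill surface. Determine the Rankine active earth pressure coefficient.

0.383

K_a = tan²(45° − φ/2) = tan²(31.75°) = 0.3829.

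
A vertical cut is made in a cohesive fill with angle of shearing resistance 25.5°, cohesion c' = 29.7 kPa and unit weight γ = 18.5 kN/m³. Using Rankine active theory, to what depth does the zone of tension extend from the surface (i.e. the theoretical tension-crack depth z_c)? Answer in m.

5.09 m

K_a = tan²(45° − 25.5°/2) = 0.3981; √K_a = 0.6310.
The active pressure is zero where K_a γ z = 2c√K_a, so z_c = 2c/(γ√K_a) = 2×29.7/(18.5×0.6310) = 5.089 m.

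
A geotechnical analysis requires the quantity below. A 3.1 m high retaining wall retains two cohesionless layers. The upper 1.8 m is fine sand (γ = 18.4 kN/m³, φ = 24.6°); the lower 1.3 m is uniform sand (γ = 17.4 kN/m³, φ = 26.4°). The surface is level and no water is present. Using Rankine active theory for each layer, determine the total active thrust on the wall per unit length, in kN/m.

K_a1 = tan²(45°−24.6°/2) = 0.4121; K_a2 = tan²(45°−26.4°/2) = 0.3844.
Layer 1: σ at base = K_a1 γ₁ h₁ = 13.65 kPa; P₁ = ½×13.65×1.8 = 12.29.
Layer 2: σ_v at top = γ₁h₁ = 33.12; σ_h top = K_a2×33.12 = 12.73; σ_h base = K_a2×(33.12+17.4×1.3) = 21.43.
P₂ = ½(12.73+21.43)×1.3 = 22.20. Total P_a = 12.29+22.20 = 34.49 kN/m.

34.5 kN/m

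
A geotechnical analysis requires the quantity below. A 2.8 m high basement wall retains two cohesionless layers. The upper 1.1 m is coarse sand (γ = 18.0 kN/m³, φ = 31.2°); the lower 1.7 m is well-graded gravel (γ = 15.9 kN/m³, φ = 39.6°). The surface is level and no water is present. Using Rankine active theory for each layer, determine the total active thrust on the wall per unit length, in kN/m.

16.0 kN/m

K_a1 = tan²(45°−31.2°/2) = 0.3175; K_a2 = tan²(45°−39.6°/2) = 0.2214.
Layer 1: σ at base = K_a1 γ₁ h₁ = 6.286 kPa; P₁ = ½×6.286×1.1 = 3.458.
Layer 2: σ_v at top = γ₁h₁ = 19.80; σ_h top = K_a2×19.80 = 4.384; σ_h base = K_a2×(19.80+15.9×1.7) = 10.37.
P₂ = ½(4.384+10.37)×1.7 = 12.54. Total P_a = 3.458+12.54 = 16.00 kN/m.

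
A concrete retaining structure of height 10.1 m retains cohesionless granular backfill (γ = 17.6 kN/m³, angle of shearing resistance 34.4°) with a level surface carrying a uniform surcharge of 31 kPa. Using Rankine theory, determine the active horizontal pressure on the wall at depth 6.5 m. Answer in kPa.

40.4 kPa

K_a = (1 − sin φ)/(1 + sin φ) = 0.2780.
σ_v = γz + q = 17.6 × 6.5 + 31 = 145.4 kPa.
σ_h = K_a σ_v = 0.2780 × 145.4 = 40.42 kPa.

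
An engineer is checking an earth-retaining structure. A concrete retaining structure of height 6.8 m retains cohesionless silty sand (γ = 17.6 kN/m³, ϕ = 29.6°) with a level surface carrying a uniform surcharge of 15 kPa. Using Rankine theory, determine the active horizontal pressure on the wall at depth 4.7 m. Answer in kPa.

K_a = (1 − sin φ)/(1 + sin φ) = 0.3387.
σ_v = γz + q = 17.6 × 4.7 + 15 = 97.72 kPa.
σ_h = K_a σ_v = 0.3387 × 97.72 = 33.10 kPa.

33.1 kPa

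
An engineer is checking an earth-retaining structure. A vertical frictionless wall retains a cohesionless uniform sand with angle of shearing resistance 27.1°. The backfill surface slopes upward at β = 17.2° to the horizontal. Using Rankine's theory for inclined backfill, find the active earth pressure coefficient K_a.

0.447

K_a = cos β · (cos β − √(cos²β − cos²φ)) / (cos β + √(cos²β − cos²φ)).
cos β = 0.9553, cos φ = 0.8902, √(cos²β − cos²φ) = 0.3465.
K_a = 0.9553 × (0.9553 − 0.3465)/(0.9553 + 0.3465) = 0.4467.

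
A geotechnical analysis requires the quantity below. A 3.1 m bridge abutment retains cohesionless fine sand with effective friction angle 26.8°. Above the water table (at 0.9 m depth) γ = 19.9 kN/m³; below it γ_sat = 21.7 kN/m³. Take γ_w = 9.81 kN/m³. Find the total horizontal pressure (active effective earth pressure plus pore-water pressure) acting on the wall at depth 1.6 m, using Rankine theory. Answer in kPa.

K_a = (1 − sin φ)/(1 + sin φ) = 0.3785.
γ' = 21.7 − 9.81 = 11.89 kN/m³.
Effective vertical stress at 1.6 m: σ'_v = 19.9×0.9 + 11.89×0.700 = 26.23 kPa.
σ'_h = K_a σ'_v = 0.3785 × 26.23 = 9.929 kPa; u = γ_w × 0.700 = 6.867 kPa.
Total σ_h = 9.929 + 6.867 = 16.80 kPa.

16.8 kPa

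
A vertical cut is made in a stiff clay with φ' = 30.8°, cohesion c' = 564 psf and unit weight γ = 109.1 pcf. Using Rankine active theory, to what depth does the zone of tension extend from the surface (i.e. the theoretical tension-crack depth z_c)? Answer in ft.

K_a = tan²(45° − 30.8°/2) = 0.3227; √K_a = 0.5681.
The active pressure is zero where K_a γ z = 2c√K_a, so z_c = 2c/(γ√K_a) = 2×564/(109.1×0.5681) = 18.20 ft.

18.2 ft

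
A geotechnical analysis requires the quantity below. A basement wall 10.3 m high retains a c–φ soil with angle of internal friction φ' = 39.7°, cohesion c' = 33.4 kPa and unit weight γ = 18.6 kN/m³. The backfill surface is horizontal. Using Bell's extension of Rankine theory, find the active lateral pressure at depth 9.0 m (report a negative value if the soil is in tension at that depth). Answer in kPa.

K_a = (1 − sin φ)/(1 + sin φ) = 0.2204.
σ_a = K_a γ z − 2c√K_a = 0.2204×18.6×9.0 − 2×33.4×0.4695 = 5.537 kPa.

5.54 kPa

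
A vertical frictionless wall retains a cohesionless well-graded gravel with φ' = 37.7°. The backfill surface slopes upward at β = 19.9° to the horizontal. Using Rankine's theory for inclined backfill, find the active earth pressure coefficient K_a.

0.281

K_a = cos β · (cos β − √(cos²β − cos²φ)) / (cos β + √(cos²β − cos²φ)).
cos β = 0.9403, cos φ = 0.7912, √(cos²β − cos²φ) = 0.5080.
K_a = 0.9403 × (0.9403 − 0.5080)/(0.9403 + 0.5080) = 0.2806.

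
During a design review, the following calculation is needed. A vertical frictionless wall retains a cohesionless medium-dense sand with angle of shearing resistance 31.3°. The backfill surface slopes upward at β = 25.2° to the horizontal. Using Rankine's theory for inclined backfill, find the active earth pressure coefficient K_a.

K_a = cos β · (cos β − √(cos²β − cos²φ)) / (cos β + √(cos²β − cos²φ)).
cos β = 0.9048, cos φ = 0.8545, √(cos²β − cos²φ) = 0.2977.
K_a = 0.9048 × (0.9048 − 0.2977)/(0.9048 + 0.2977) = 0.4569.

0.457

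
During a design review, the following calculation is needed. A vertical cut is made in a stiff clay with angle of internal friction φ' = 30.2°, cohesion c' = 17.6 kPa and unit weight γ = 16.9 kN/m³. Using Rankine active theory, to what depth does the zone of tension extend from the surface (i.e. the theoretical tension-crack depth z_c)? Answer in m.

3.62 m

K_a = tan²(45° − 30.2°/2) = 0.3307; √K_a = 0.5750.
The active pressure is zero where K_a γ z = 2c√K_a, so z_c = 2c/(γ√K_a) = 2×17.6/(16.9×0.5750) = 3.622 m.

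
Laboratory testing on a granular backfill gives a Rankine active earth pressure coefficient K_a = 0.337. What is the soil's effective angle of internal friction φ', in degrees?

K_a = tan²(45° − φ/2) ⇒ 45° − φ/2 = arctan(√0.337) = 30.14°.
φ = 2(45° − 30.14°) = 29.73°.

29.7°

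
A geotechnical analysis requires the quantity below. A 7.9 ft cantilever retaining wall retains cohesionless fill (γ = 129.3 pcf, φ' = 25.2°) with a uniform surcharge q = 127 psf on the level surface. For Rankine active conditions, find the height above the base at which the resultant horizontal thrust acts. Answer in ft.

K_a = 0.4027.
Triangular part P₁ = ½K_aγH² = 1625 at H/3 = 2.633 ft; rectangular part P₂ = K_a q H = 404.1 at H/2 = 3.950 ft.
ȳ = (P₁·2.633 + P₂·3.950)/(P₁+P₂) = 2.896 ft.

2.90 ft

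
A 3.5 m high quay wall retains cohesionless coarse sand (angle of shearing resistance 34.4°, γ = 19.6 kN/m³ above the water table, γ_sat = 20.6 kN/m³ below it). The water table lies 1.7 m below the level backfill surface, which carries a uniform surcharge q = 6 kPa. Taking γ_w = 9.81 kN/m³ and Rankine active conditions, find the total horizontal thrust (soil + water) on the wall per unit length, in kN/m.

51.1 kN/m

K_a = tan²(45° − φ/2) = 0.2780.
γ' = 20.6 − 9.81 = 10.79 kN/m³. h₂ = H − d_w = 1.8 m.
σ'_h: at surface K_a·q = 1.668; at WT K_a(q+γd_w) = 10.93; at base K_a(q+γd_w+γ'h₂) = 16.33 kPa.
P₁ = ½(1.668+10.93)×1.7 = 10.71; P₂ = ½(10.93+16.33)×1.8 = 24.53; P_w = ½γ_w h₂² = 15.89.
Total = 10.71+24.53+15.89 = 51.13 kN/m.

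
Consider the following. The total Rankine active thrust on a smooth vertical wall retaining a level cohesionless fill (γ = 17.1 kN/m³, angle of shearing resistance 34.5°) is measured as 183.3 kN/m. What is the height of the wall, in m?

K_a = 0.2768. P_a = ½ K_a γ H² ⇒ H = √(2P_a/(K_a γ)).
H = √(2×183.3/(0.2768×17.1)) = 8.801 m.

8.80 m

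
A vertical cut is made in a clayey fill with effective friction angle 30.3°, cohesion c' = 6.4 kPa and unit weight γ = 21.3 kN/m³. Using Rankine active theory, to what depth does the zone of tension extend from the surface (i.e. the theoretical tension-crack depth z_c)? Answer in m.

K_a = tan²(45° − 30.3°/2) = 0.3293; √K_a = 0.5739.
The active pressure is zero where K_a γ z = 2c√K_a, so z_c = 2c/(γ√K_a) = 2×6.4/(21.3×0.5739) = 1.047 m.

1.05 m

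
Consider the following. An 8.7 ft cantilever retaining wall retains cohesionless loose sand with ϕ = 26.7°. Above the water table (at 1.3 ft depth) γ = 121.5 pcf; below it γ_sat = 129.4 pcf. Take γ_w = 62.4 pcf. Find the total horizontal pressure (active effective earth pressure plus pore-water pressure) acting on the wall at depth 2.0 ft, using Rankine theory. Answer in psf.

K_a = (1 − sin φ)/(1 + sin φ) = 0.3800.
γ' = 129.4 − 62.4 = 67.00 pcf.
Effective vertical stress at 2.0 ft: σ'_v = 121.5×1.3 + 67.00×0.700 = 204.9 psf.
σ'_h = K_a σ'_v = 0.3800 × 204.9 = 77.83 psf; u = γ_w × 0.700 = 43.68 psf.
Total σ_h = 77.83 + 43.68 = 121.5 psf.

122 psf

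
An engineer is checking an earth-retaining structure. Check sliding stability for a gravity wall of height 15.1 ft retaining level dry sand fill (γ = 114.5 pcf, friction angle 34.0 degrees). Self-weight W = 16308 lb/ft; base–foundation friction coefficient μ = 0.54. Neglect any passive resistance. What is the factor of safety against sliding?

2.39

K_a = tan²(45° − 34.0°/2) = 0.2827.
P_a = ½K_aγH² = 0.5×0.2827×114.5×15.1² = 3690 lb/ft, acting at H/3 = 5.033 ft above the base.
FS_sliding = μW / P_a = 0.54×16308 / 3690 = 2.386.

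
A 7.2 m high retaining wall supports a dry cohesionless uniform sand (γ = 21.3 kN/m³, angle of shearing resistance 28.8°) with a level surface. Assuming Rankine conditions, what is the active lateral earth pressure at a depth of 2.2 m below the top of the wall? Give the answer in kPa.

K_a = (1 − sin φ)/(1 + sin φ) = 0.3498.
σ_h = K_a γ z = 0.3498 × 21.3 × 2.2 = 16.39 kPa.

16.4 kPa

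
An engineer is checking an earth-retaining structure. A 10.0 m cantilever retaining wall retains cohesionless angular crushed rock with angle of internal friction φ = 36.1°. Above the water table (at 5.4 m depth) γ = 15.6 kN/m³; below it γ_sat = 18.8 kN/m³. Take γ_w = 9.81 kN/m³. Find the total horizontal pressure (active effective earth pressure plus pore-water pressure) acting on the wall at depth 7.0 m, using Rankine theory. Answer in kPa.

41.2 kPa

K_a = (1 − sin φ)/(1 + sin φ) = 0.2585.
γ' = 18.8 − 9.81 = 8.990 kN/m³.
Effective vertical stress at 7.0 m: σ'_v = 15.6×5.4 + 8.990×1.60 = 98.62 kPa.
σ'_h = K_a σ'_v = 0.2585 × 98.62 = 25.49 kPa; u = γ_w × 1.60 = 15.70 kPa.
Total σ_h = 25.49 + 15.70 = 41.19 kPa.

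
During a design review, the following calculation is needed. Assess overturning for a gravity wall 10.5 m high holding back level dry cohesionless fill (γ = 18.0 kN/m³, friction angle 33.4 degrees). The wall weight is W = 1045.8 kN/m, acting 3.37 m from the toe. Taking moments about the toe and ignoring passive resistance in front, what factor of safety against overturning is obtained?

3.50

K_a = tan²(45° − 33.4°/2) = 0.2899.
P_a = ½K_aγH² = 0.5×0.2899×18.0×10.5² = 287.7 kN/m, acting at H/3 = 3.500 m above the base.
Overturning moment M_o = P_a × H/3 = 287.7 × 3.500 = 1007.
Resisting moment M_r = W × 3.37 = 1045.8 × 3.37 = 3524.
FS_overturning = M_r/M_o = 3524/1007 = 3.500.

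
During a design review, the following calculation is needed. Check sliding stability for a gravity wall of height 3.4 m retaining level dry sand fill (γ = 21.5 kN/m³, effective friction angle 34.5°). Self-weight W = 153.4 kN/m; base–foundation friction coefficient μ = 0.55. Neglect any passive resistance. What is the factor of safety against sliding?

K_a = tan²(45° − 34.5°/2) = 0.2768.
P_a = ½K_aγH² = 0.5×0.2768×21.5×3.4² = 34.40 kN/m, acting at H/3 = 1.133 m above the base.
FS_sliding = μW / P_a = 0.55×153.4 / 34.40 = 2.453.

2.45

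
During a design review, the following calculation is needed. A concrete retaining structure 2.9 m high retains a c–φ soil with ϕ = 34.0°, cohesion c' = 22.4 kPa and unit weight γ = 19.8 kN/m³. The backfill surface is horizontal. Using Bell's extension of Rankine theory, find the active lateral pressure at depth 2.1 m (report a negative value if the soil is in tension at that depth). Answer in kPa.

-12.1 kPa

K_a = (1 − sin φ)/(1 + sin φ) = 0.2827.
σ_a = K_a γ z − 2c√K_a = 0.2827×19.8×2.1 − 2×22.4×0.5317 = -12.07 kPa.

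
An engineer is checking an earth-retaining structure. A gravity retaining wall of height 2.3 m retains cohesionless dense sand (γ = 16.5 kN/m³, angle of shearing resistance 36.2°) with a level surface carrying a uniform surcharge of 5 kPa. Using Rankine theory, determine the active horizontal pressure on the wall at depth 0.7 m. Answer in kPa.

4.26 kPa

K_a = (1 − sin φ)/(1 + sin φ) = 0.2574.
σ_v = γz + q = 16.5 × 0.7 + 5 = 16.55 kPa.
σ_h = K_a σ_v = 0.2574 × 16.55 = 4.260 kPa.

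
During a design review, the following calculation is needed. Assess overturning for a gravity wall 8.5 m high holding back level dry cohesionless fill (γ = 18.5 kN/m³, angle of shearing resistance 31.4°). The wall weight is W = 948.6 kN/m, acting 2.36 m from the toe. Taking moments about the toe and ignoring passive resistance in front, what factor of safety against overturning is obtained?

3.75

K_a = tan²(45° − 31.4°/2) = 0.3149.
P_a = ½K_aγH² = 0.5×0.3149×18.5×8.5² = 210.5 kN/m, acting at H/3 = 2.833 m above the base.
Overturning moment M_o = P_a × H/3 = 210.5 × 2.833 = 596.3.
Resisting moment M_r = W × 2.36 = 948.6 × 2.36 = 2239.
FS_overturning = M_r/M_o = 2239/596.3 = 3.754.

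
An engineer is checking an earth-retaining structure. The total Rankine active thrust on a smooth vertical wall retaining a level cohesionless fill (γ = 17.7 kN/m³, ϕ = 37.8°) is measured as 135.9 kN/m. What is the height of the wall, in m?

K_a = 0.2400. P_a = ½ K_a γ H² ⇒ H = √(2P_a/(K_a γ)).
H = √(2×135.9/(0.2400×17.7)) = 7.999 m.

8.00 m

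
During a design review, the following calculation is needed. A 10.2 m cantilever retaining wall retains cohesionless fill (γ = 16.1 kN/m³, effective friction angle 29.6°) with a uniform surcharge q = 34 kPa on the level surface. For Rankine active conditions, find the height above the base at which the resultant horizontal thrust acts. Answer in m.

3.90 m

K_a = 0.3387.
Triangular part P₁ = ½K_aγH² = 283.7 at H/3 = 3.400 m; rectangular part P₂ = K_a q H = 117.5 at H/2 = 5.100 m.
ȳ = (P₁·3.400 + P₂·5.100)/(P₁+P₂) = 3.898 m.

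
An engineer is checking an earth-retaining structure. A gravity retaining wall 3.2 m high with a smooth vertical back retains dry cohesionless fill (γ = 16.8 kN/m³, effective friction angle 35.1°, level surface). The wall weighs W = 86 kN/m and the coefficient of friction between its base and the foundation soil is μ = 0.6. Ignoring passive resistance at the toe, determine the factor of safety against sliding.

2.22

K_a = tan²(45° − 35.1°/2) = 0.2698.
P_a = ½K_aγH² = 0.5×0.2698×16.8×3.2² = 23.21 kN/m, acting at H/3 = 1.067 m above the base.
FS_sliding = μW / P_a = 0.6×86 / 23.21 = 2.223.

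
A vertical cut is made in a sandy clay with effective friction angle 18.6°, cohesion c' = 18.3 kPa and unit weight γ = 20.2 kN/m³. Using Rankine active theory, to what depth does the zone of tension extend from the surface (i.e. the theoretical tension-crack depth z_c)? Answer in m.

K_a = tan²(45° − 18.6°/2) = 0.5163; √K_a = 0.7186.
The active pressure is zero where K_a γ z = 2c√K_a, so z_c = 2c/(γ√K_a) = 2×18.3/(20.2×0.7186) = 2.521 m.

2.52 m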